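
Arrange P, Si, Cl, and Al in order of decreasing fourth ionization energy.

After 3 electrons have been removed, what remains? P³⁺ still has 2 valence electrons; Si³⁺ still has 1 valence electron; Cl³⁺ still has 4 valence electrons; Al³⁺ is the bare [Ne] core.
Pulling an electron out of a noble-gas core costs far more than removing a remaining valence electron, so Al sits at the high end of IE_4.
Valence configurations: P³⁺ [Ne]3s², Si³⁺ [Ne]3s¹, Cl³⁺ [Ne]3s²3p².
The numbers (kJ/mol): P 4964, Si 4356, Cl 5159, Al 11577.
Overall IE_4 order: Si < P < Cl < Al.

Al > Cl > P > Si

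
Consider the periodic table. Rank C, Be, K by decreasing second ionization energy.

K > C > Be

The second ionization energy removes an electron from the +1 ion. For each element: C⁺ still has 3 valence electrons; Be⁺ still has 1 valence electron; K⁺ is the bare [Ar] core.
Core electrons are held far more tightly than valence electrons, so K tops the IE_2 order.
Valence configurations: C⁺ [He]2s²2p¹, Be⁺ [He]2s¹.
Approximate IE_2 values (kJ/mol): C 2353, Be 1757, K 3052.
So the second ionization energies run Be < C < K.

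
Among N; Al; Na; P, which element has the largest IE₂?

Na

IE_2 is the cost of taking one more electron from the +1 cation: N⁺ still has 4 valence electrons; Al⁺ still has 2 valence electrons; Na⁺ is the bare [Ne] core; P⁺ still has 4 valence electrons.
Core electrons are held far more tightly than valence electrons, so Na tops the IE_2 order.
Valence configurations: N⁺ [He]2s²2p², Al⁺ [Ne]3s², P⁺ [Ne]3s²3p².
Tabulated IE_2 (kJ/mol): N 2856, Al 1817, Na 4562, P 1907.
Hence IE_2: Al < P < N < Na.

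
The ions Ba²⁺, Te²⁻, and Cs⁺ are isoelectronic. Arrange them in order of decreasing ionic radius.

Te²⁻ > Cs⁺ > Ba²⁺

All of these have 54 electrons, so size is governed by nuclear charge alone: the more protons, the stronger the pull on the same electron cloud, and the smaller the ion.
Nuclear charges: Ba²⁺ (Z=56), Cs⁺ (Z=55), Te²⁻ (Z=52).
Largest to smallest: Te²⁻ > Cs⁺ > Ba²⁺.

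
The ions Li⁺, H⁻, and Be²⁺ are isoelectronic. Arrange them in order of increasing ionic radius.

All of these have 2 electrons, so size is governed by nuclear charge alone: the more protons, the stronger the pull on the same electron cloud, and the smaller the ion.
Nuclear charges: Be²⁺ (Z=4), Li⁺ (Z=3), H⁻ (Z=1).
Smallest to largest: Be²⁺ < Li⁺ < H⁻.

Be²⁺ < Li⁺ < H⁻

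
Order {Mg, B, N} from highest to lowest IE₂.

IE_2 is the cost of taking one more electron from the +1 cation: Mg⁺ still has 1 valence electron; B⁺ still has 2 valence electrons; N⁺ still has 4 valence electrons.
All are still removing valence electrons, so compare the +1 ions as you would atoms: IE_2 generally rises across a period (higher Z_eff) and falls down a group (larger shell), subject to the usual subshell exceptions.
Valence configurations: Mg⁺ [Ne]3s¹, B⁺ [He]2s², N⁺ [He]2s²2p².
The numbers (kJ/mol): Mg 1451, B 2427, N 2856.
Hence IE_2: Mg < B < N.

N, B, Mg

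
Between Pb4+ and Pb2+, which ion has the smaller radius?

Pb4+

Both ions have Z = 82 protons, but Pb4+ has lost more electrons, so its remaining electrons feel a larger effective nuclear charge per electron and are pulled in more tightly.
Higher positive charge → smaller ion, so Pb2+ > Pb4+.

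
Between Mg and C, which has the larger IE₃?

Mg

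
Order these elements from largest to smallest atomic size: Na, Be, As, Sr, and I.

Sr > Na > I > As > Be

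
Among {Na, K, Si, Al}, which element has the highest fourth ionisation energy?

Al

IE_4 is the cost of taking one more electron from the +3 cation: Na³⁺ is already 2 electrons into the core; K³⁺ is already 2 electrons into the core; Si³⁺ still has 1 valence electron; Al³⁺ is the bare [Ne] core.
Core electrons are held far more tightly than valence electrons, so K, Na and Al top the IE_4 order.
The numbers (kJ/mol): Na 9543, K 5877, Si 4356, Al 11577.
Hence IE_4: Si < K < Na < Al.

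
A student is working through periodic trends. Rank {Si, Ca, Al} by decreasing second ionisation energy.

Al > Si > Ca

The second ionization energy removes an electron from the +1 ion. For each element: Si⁺ still has 3 valence electrons; Ca⁺ still has 1 valence electron; Al⁺ still has 2 valence electrons.
All are still removing valence electrons, so compare the +1 ions as you would atoms: IE_2 generally rises across a period (higher Z_eff) and falls down a group (larger shell), subject to the usual subshell exceptions.
Valence configurations: Si⁺ [Ne]3s²3p¹, Ca⁺ [Ar]4s¹, Al⁺ [Ne]3s².
Si⁺ loses a lone 3p electron whereas Al⁺ must break into a filled 3s² pair, so IE_2(Al) > IE_2(Si) even though Si has the higher nuclear charge.
Approximate IE_2 values (kJ/mol): Si 1577, Ca 1145, Al 1817.
Putting it together, IE_2: Ca < Si < Al.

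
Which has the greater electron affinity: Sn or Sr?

Sr is in period 5, group 2; Sn is in period 5, group 14.
Adding an electron releases more energy for atoms nearer the top right (short of the noble gases).
All lie in period 5, so electron affinity increases left to right.
So Sn has the greater electron affinity (Sn > Sr).

Sn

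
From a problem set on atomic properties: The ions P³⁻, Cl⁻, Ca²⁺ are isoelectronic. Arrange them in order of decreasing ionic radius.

All of these have 18 electrons, so size is governed by nuclear charge alone: the more protons, the stronger the pull on the same electron cloud, and the smaller the ion.
Nuclear charges: Ca²⁺ (Z=20), Cl⁻ (Z=17), P³⁻ (Z=15).
Largest to smallest: P³⁻ > Cl⁻ > Ca²⁺.

P³⁻ > Cl⁻ > Ca²⁺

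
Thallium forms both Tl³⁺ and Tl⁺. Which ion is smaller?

Tl³⁺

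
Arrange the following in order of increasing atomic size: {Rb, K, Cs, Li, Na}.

Li < Na < K < Rb < Cs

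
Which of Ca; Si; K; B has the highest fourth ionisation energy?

IE_4 is the cost of taking one more electron from the +3 cation: Ca³⁺ is already 1 electron into the core; Si³⁺ still has 1 valence electron; K³⁺ is already 2 electrons into the core; B³⁺ is the bare [He] core.
Core electrons are held far more tightly than valence electrons, so K, Ca and B top the IE_4 order.
The numbers (kJ/mol): Ca 6491, Si 4356, K 5877, B 25026.
Hence IE_4: Si < K < Ca < B.

B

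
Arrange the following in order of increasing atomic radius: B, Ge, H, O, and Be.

H < O < B < Be < Ge

H is in period 1, group 1; Be is in period 2, group 2; B is in period 2, group 13; O is in period 2, group 16; Ge is in period 4, group 14.
Across a period the added protons contract the valence shell; down a group each new principal shell makes the atom larger.
Here both period and group differ, so the two effects have to be weighed against each other.
O > H: period and group pull opposite ways; the down-group shift dominates (63 vs 32 pm).
B > O: both are in period 2; the period trend gives B the larger value.
Be > B: Be lies to the left of B in period 2, so the across-period effect alone puts Be larger.
Ge > Be: period and group pull opposite ways; the down-group shift dominates (121 vs 102 pm).
For reference (pm): H 32, Be 102, B 85, O 63, Ge 121.
So from smallest to largest: H < O < B < Be < Ge.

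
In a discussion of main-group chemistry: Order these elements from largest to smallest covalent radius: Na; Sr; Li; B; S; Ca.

Sr, Ca, Na, Li, S, B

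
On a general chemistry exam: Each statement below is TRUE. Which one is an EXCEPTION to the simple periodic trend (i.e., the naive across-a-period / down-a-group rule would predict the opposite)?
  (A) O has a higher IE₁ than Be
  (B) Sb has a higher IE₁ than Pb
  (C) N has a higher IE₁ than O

(C)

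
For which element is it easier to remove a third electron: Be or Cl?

Cl

The third ionization energy removes an electron from the +2 ion. For each element: Be²⁺ is the bare [He] core; Cl²⁺ still has 5 valence electrons.
Core electrons are held far more tightly than valence electrons, so Be tops the IE_3 order.
Approximate IE_3 values (kJ/mol): Be 14849, Cl 3822.
Hence IE_3: Cl < Be.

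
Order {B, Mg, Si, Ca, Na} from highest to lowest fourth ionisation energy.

B > Mg > Na > Ca > Si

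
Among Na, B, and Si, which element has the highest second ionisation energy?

IE_2 is the cost of taking one more electron from the +1 cation: Na⁺ is the bare [Ne] core; B⁺ still has 2 valence electrons; Si⁺ still has 3 valence electrons.
Pulling an electron out of a noble-gas core costs far more than removing a remaining valence electron, so Na sits at the high end of IE_2.
Valence configurations: B⁺ [He]2s², Si⁺ [Ne]3s²3p¹.
Tabulated IE_2 (kJ/mol): Na 4562, B 2427, Si 1577.
Putting it together, IE_2: Si < B < Na.

Na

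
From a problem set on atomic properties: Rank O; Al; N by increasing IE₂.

Al, N, O

IE_2 is the cost of taking one more electron from the +1 cation: O⁺ still has 5 valence electrons; Al⁺ still has 2 valence electrons; N⁺ still has 4 valence electrons.
All are still removing valence electrons, so compare the +1 ions as you would atoms: IE_2 generally rises across a period (higher Z_eff) and falls down a group (larger shell), subject to the usual subshell exceptions.
Valence configurations: O⁺ [He]2s²2p³, Al⁺ [Ne]3s², N⁺ [He]2s²2p².
Approximate IE_2 values (kJ/mol): O 3388, Al 1817, N 2856.
Hence IE_2: Al < N < O.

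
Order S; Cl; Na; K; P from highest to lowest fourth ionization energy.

Consider each +3 ion: S³⁺ still has 3 valence electrons; Cl³⁺ still has 4 valence electrons; Na³⁺ is already 2 electrons into the core; K³⁺ is already 2 electrons into the core; P³⁺ still has 2 valence electrons.
Core electrons are held far more tightly than valence electrons, so K and Na top the IE_4 order.
Valence configurations: S³⁺ [Ne]3s²3p¹, Cl³⁺ [Ne]3s²3p², P³⁺ [Ne]3s².
S³⁺ loses a lone 3p electron whereas P³⁺ must break into a filled 3s² pair, so IE_4(P) > IE_4(S) even though S has the higher nuclear charge.
Approximate IE_4 values (kJ/mol): S 4556, Cl 5159, Na 9543, K 5877, P 4964.
Putting it together, IE_4: S < P < Cl < K < Na.

Na, K, Cl, P, S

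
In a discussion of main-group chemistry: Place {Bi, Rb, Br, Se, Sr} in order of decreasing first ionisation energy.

Br, Se, Bi, Sr, Rb

IE₁ increases left→right with effective nuclear charge and decreases top→bottom as the valence shell moves farther out.
Neither a single period nor a single group — weigh both effects.
Sr > Rb: Sr lies to the right of Rb in period 5, so the across-period effect alone puts Sr higher.
Bi > Sr: the two effects oppose for this pair; the across-period effect wins (703 vs 550 kJ/mol).
Se > Bi: both effects reinforce here, so Se is clearly the higher of the two.
Br > Se: Br lies to the right of Se in period 4, so the across-period effect alone puts Br higher.
Approximate values (kJ/mol): Se 941, Br 1140, Rb 403, Sr 550, Bi 703.
So from highest to lowest: Br > Se > Bi > Sr > Rb.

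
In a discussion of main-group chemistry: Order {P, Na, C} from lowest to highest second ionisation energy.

P, C, Na

The second ionization energy removes an electron from the +1 ion. For each element: P⁺ still has 4 valence electrons; Na⁺ is the bare [Ne] core; C⁺ still has 3 valence electrons.
Breaking into a closed-shell core is much more expensive than removing a leftover valence electron — Na has the largest IE_2 here.
Valence configurations: P⁺ [Ne]3s²3p², C⁺ [He]2s²2p¹.
Approximate IE_2 values (kJ/mol): P 1907, Na 4562, C 2353.
Hence IE_2: P < C < Na.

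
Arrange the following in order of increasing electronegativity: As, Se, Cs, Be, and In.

Be is in period 2, group 2; As is in period 4, group 15; Se is in period 4, group 16; In is in period 5, group 13; Cs is in period 6, group 1.
Electronegativity increases across a period and decreases down a group, tracking effective nuclear charge and atomic size.
Neither a single period nor a single group — weigh both effects.
Be > Cs: relative to Cs, both the across-period and down-group shifts push Be's electronegativity up.
In > Be: the two effects oppose for this pair; the across-period effect wins (1.78 vs 1.57).
As > In: relative to In, both the across-period and down-group shifts push As's electronegativity up.
Se > As: Se lies to the right of As in period 4, so the across-period effect alone puts Se higher.
Approximate values (Pauling): Be 1.57, As 2.18, Se 2.55, In 1.78, Cs 0.79.
So from lowest to highest: Cs < Be < In < As < Se.

Cs < Be < In < As < Se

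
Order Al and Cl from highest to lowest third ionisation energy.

Cl > Al

The third ionization energy removes an electron from the +2 ion. For each element: Al²⁺ still has 1 valence electron; Cl²⁺ still has 5 valence electrons.
All are still removing valence electrons, so compare the +2 ions as you would atoms: IE_3 generally rises across a period (higher Z_eff) and falls down a group (larger shell), subject to the usual subshell exceptions.
Valence configurations: Al²⁺ [Ne]3s¹, Cl²⁺ [Ne]3s²3p³.
The numbers (kJ/mol): Al 2745, Cl 3822.
So the third ionization energies run Al < Cl.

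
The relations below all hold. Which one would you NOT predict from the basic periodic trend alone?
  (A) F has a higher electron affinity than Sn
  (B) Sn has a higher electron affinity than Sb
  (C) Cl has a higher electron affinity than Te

(B)

The general trend: electron affinity increases across a period and decreases down a group.
(A) F (period 2, group 17) vs Sn (period 5, group 14): the stated order agrees with the simple trend.
(B) Sn (period 5, group 14) vs Sb (period 5, group 15): the stated order contradicts the simple trend.
(C) Cl (period 3, group 17) vs Te (period 5, group 16): the stated order agrees with the simple trend.
The exception is (B): adding an electron to Sb's half-filled 5p³ is unfavourable, so Sn has the more exothermic EA.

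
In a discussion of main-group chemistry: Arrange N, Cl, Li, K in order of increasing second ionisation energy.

Cl, N, K, Li

IE_2 is the cost of taking one more electron from the +1 cation: N⁺ still has 4 valence electrons; Cl⁺ still has 6 valence electrons; Li⁺ is the bare [He] core; K⁺ is the bare [Ar] core.
Pulling an electron out of a noble-gas core costs far more than removing a remaining valence electron, so K and Li sit at the high end of IE_2.
Valence configurations: N⁺ [He]2s²2p², Cl⁺ [Ne]3s²3p⁴.
The numbers (kJ/mol): N 2856, Cl 2298, Li 7298, K 3052.
Hence IE_2: Cl < N < K < Li.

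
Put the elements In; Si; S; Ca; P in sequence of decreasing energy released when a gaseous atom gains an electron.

EA tends to increase across a period and decrease down a group, though the pattern is less regular than for IE or radius.
These span different periods and groups, so the two trends combine.
In > Ca: the two effects oppose for this pair; the across-period effect wins (29 vs 2 kJ/mol).
P > In: relative to In, both the across-period and down-group shifts push P's electron affinity up.
Si > P: this pair runs against the simple trend — see the exception note.
S > Si: S lies to the right of Si in period 3, so the across-period effect alone puts S higher.
Note the exception: Si has a higher electron affinity than P, contrary to the simple trend — adding an electron to P's half-filled 3p³ is unfavourable, so Si (3p²) has the more exothermic EA.
For reference (kJ/mol): Si 134, P 72, S 200, Ca 2, In 29.
So from highest to lowest: S > Si > P > In > Ca.

S > Si > P > In > Ca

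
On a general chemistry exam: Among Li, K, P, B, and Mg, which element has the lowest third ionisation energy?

The third ionization energy removes an electron from the +2 ion. For each element: Li²⁺ is already 1 electron into the core; K²⁺ is already 1 electron into the core; P²⁺ still has 3 valence electrons; B²⁺ still has 1 valence electron; Mg²⁺ is the bare [Ne] core.
Pulling an electron out of a noble-gas core costs far more than removing a remaining valence electron, so K, Mg and Li sit at the high end of IE_3.
Valence configurations: P²⁺ [Ne]3s²3p¹, B²⁺ [He]2s¹.
The numbers (kJ/mol): Li 11815, K 4420, P 2914, B 3660, Mg 7733.
Overall IE_3 order: P < B < K < Mg < Li.

P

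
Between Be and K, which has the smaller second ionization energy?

Be

The second ionization energy removes an electron from the +1 ion. For each element: Be⁺ still has 1 valence electron; K⁺ is the bare [Ar] core.
Core electrons are held far more tightly than valence electrons, so K tops the IE_2 order.
The numbers (kJ/mol): Be 1757, K 3052.
Hence IE_2: Be < K.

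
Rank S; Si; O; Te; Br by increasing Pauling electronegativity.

O is in period 2, group 16; Si is in period 3, group 14; S is in period 3, group 16; Br is in period 4, group 17; Te is in period 5, group 16.
EN rises left→right (higher Z_eff, smaller atoms) and falls top→bottom (larger, more shielded atoms).
These span different periods and groups, so the two trends combine.
Te > Si: the two effects oppose for this pair; the across-period effect wins (2.10 vs 1.90).
S > Te: they share group 16; the group trend gives S the larger value.
Br > S: period and group pull opposite ways; the across-period shift dominates (2.96 vs 2.58).
O > Br: period and group pull opposite ways; the down-group shift dominates (3.44 vs 2.96).
Approximate values (Pauling): O 3.44, Si 1.90, S 2.58, Br 2.96, Te 2.10.
So from lowest to highest: Si < Te < S < Br < O.

Si < Te < S < Br < O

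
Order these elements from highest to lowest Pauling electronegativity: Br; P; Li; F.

F, Br, P, Li

Electronegativity increases across a period and decreases down a group, tracking effective nuclear charge and atomic size.
These span different periods and groups, so the two trends combine.
P > Li: the two effects oppose for this pair; the across-period effect wins (2.19 vs 0.98).
Br > P: the two effects oppose for this pair; the across-period effect wins (2.96 vs 2.19).
F > Br: they share group 17; the group trend gives F the larger value.
Tabulated electronegativity (Pauling): Li 0.98, F 3.98, P 2.19, Br 2.96.
So from highest to lowest: F > Br > P > Li.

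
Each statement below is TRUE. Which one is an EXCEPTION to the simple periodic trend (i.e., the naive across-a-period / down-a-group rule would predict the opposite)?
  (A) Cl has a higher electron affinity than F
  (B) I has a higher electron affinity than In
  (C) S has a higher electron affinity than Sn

(A)

The general trend: electron affinity increases across a period and decreases down a group.
(A) Cl (period 3, group 17) vs F (period 2, group 17): the stated order contradicts the simple trend.
(B) I (period 5, group 17) vs In (period 5, group 13): the stated order agrees with the simple trend.
(C) S (period 3, group 16) vs Sn (period 5, group 14): the stated order agrees with the simple trend.
The exception is (A): F's small 2p subshell makes the incoming electron feel strong e⁻–e⁻ repulsion, so Cl actually releases more energy on gaining an electron.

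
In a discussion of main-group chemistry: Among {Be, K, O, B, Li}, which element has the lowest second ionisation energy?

Be

IE_2 is the cost of taking one more electron from the +1 cation: Be⁺ still has 1 valence electron; K⁺ is the bare [Ar] core; O⁺ still has 5 valence electrons; B⁺ still has 2 valence electrons; Li⁺ is the bare [He] core.
Usually core removal costs more than valence removal, but here the competition is close: a tightly held n=2 valence electron can cost more to remove than an n=3 core electron, so the actual values have to decide it.
Valence configurations: Be⁺ [He]2s¹, O⁺ [He]2s²2p³, B⁺ [He]2s².
Approximate IE_2 values (kJ/mol): Be 1757, K 3052, O 3388, B 2427, Li 7298.
So the second ionization energies run Be < B < K < O < Li.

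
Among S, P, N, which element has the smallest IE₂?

Consider each +1 ion: S⁺ still has 5 valence electrons; P⁺ still has 4 valence electrons; N⁺ still has 4 valence electrons.
All are still removing valence electrons, so compare the +1 ions as you would atoms: IE_2 generally rises across a period (higher Z_eff) and falls down a group (larger shell), subject to the usual subshell exceptions.
Valence configurations: S⁺ [Ne]3s²3p³, P⁺ [Ne]3s²3p², N⁺ [He]2s²2p².
Approximate IE_2 values (kJ/mol): S 2252, P 1907, N 2856.
Putting it together, IE_2: P < S < N.

P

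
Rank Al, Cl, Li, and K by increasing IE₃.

IE_3 is the cost of taking one more electron from the +2 cation: Al²⁺ still has 1 valence electron; Cl²⁺ still has 5 valence electrons; Li²⁺ is already 1 electron into the core; K²⁺ is already 1 electron into the core.
Breaking into a closed-shell core is much more expensive than removing a leftover valence electron — K and Li have the largest IE_3 here.
Valence configurations: Al²⁺ [Ne]3s¹, Cl²⁺ [Ne]3s²3p³.
Approximate IE_3 values (kJ/mol): Al 2745, Cl 3822, Li 11815, K 4420.
Putting it together, IE_3: Al < Cl < K < Li.

Al, Cl, K, Li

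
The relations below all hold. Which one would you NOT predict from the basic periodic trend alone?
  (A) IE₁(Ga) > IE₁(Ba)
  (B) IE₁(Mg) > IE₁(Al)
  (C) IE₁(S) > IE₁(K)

The general trend: first ionisation energy increases across a period and decreases down a group.
(A) Ga (period 4, group 13) vs Ba (period 6, group 2): the stated order agrees with the simple trend.
(B) Mg (period 3, group 2) vs Al (period 3, group 13): the stated order contradicts the simple trend.
(C) S (period 3, group 16) vs K (period 4, group 1): the stated order agrees with the simple trend.
The exception is (B): Al's single 3p electron is easier to remove than one from Mg's filled 3s².

(B)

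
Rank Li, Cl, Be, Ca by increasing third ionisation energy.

The third ionization energy removes an electron from the +2 ion. For each element: Li²⁺ is already 1 electron into the core; Cl²⁺ still has 5 valence electrons; Be²⁺ is the bare [He] core; Ca²⁺ is the bare [Ar] core.
Pulling an electron out of a noble-gas core costs far more than removing a remaining valence electron, so Ca, Li and Be sit at the high end of IE_3.
The numbers (kJ/mol): Li 11815, Cl 3822, Be 14849, Ca 4912.
Overall IE_3 order: Cl < Ca < Li < Be.

Cl < Ca < Li < Be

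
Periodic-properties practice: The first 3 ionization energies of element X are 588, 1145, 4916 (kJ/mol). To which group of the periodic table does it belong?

Group 2

Look for the largest jump between consecutive ionization energies: IE3/IE2 ≈ 4.3, far larger than any earlier ratio.
That jump marks the point where a core electron is being removed. So the atom has 2 valence electrons.
A main-group element with 2 valence electrons is in group 2.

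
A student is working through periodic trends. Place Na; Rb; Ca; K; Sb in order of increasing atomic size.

Na is in period 3, group 1; K is in period 4, group 1; Ca is in period 4, group 2; Rb is in period 5, group 1; Sb is in period 5, group 15.
Moving right in a period, electrons are added to the same shell under a stronger nuclear pull, so atoms get smaller; moving down, a new shell is opened and atoms get larger.
Neither a single period nor a single group — weigh both effects.
Na > Sb: period and group pull opposite ways; the across-period shift dominates (155 vs 140 pm).
Ca > Na: the two effects oppose for this pair; the down-group effect wins (171 vs 155 pm).
K > Ca: K lies to the left of Ca in period 4, so the across-period effect alone puts K larger.
Rb > K: they share group 1; the group trend gives Rb the larger value.
For reference (pm): Na 155, K 196, Ca 171, Rb 210, Sb 140.
So from smallest to largest: Sb < Na < Ca < K < Rb.

Sb, Na, Ca, K, Rb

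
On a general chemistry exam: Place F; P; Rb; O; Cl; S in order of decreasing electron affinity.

Cl > F > S > O > P > Rb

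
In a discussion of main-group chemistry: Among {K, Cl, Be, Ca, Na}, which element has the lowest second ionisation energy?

Ca

After 1 electron has been removed, what remains? K⁺ is the bare [Ar] core; Cl⁺ still has 6 valence electrons; Be⁺ still has 1 valence electron; Ca⁺ still has 1 valence electron; Na⁺ is the bare [Ne] core.
Core electrons are held far more tightly than valence electrons, so K and Na top the IE_2 order.
Valence configurations: Cl⁺ [Ne]3s²3p⁴, Be⁺ [He]2s¹, Ca⁺ [Ar]4s¹.
The numbers (kJ/mol): K 3052, Cl 2298, Be 1757, Ca 1145, Na 4562.
Overall IE_2 order: Ca < Be < Cl < K < Na.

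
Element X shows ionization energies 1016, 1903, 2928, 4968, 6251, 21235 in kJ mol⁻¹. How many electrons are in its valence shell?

Look for the largest jump between consecutive ionization energies: IE6/IE5 ≈ 3.4, far larger than any earlier ratio.
That jump marks the point where a core electron is being removed. So the atom has 5 valence electrons.

5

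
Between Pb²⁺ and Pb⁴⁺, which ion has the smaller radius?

Pb⁴⁺

Both ions have Z = 82 protons, but Pb⁴⁺ has lost more electrons, so its remaining electrons feel a larger effective nuclear charge per electron and are pulled in more tightly.
Higher positive charge → smaller ion, so Pb²⁺ > Pb⁴⁺.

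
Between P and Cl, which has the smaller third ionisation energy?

IE_3 is the cost of taking one more electron from the +2 cation: P²⁺ still has 3 valence electrons; Cl²⁺ still has 5 valence electrons.
All are still removing valence electrons, so compare the +2 ions as you would atoms: IE_3 generally rises across a period (higher Z_eff) and falls down a group (larger shell), subject to the usual subshell exceptions.
Valence configurations: P²⁺ [Ne]3s²3p¹, Cl²⁺ [Ne]3s²3p³.
Tabulated IE_3 (kJ/mol): P 2914, Cl 3822.
So the third ionization energies run P < Cl.

P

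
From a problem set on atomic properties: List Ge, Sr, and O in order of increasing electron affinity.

Sr, Ge, O

O is in period 2, group 16; Ge is in period 4, group 14; Sr is in period 5, group 2.
Atoms with high Z_eff and room in the valence shell (especially the halogens) have the most exothermic electron affinities.
Neither a single period nor a single group — weigh both effects.
Ge > Sr: both effects reinforce here, so Ge is clearly the higher of the two.
O > Ge: both effects reinforce here, so O is clearly the higher of the two.
Approximate values (kJ/mol): O 141, Ge 119, Sr 5.
So from lowest to highest: Sr < Ge < O.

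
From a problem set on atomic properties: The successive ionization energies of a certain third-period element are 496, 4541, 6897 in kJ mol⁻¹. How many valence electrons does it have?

1

Look for the largest jump between consecutive ionization energies: IE2/IE1 ≈ 9.2, far larger than any earlier ratio.
That jump marks the point where a core electron is being removed. So the atom has 1 valence electron.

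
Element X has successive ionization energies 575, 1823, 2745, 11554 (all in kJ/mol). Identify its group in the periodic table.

Look for the largest jump between consecutive ionization energies: IE4/IE3 ≈ 4.2, far larger than any earlier ratio.
That jump marks the point where a core electron is being removed. So the atom has 3 valence electrons.
A main-group element with 3 valence electrons is in group 13.

Group 13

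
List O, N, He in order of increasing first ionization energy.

He is in period 1, group 18; N is in period 2, group 15; O is in period 2, group 16.
IE₁ increases left→right with effective nuclear charge and decreases top→bottom as the valence shell moves farther out.
These span different periods and groups, so the two trends combine.
N > O: this pair runs against the simple trend — see the exception note.
He > N: both effects reinforce here, so He is clearly the higher of the two.
Note the exception: N has a higher first ionization energy than O, contrary to the simple trend — pairing an electron in O's 2p⁴ costs repulsion energy, so O ionizes more easily than half-filled N (2p³).
Approximate values (kJ/mol): He 2372, N 1402, O 1314.
So from lowest to highest: O < N < He.

O < N < He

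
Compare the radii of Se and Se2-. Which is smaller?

Se

Forming Se2- adds 2 electrons to Se. More electron–electron repulsion in the same shell, with unchanged nuclear charge, lets the cloud expand.
An anion is larger than its parent atom: Se2- > Se.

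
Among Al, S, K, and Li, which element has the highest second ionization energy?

Li

After 1 electron has been removed, what remains? Al⁺ still has 2 valence electrons; S⁺ still has 5 valence electrons; K⁺ is the bare [Ar] core; Li⁺ is the bare [He] core.
Core electrons are held far more tightly than valence electrons, so K and Li top the IE_2 order.
Valence configurations: Al⁺ [Ne]3s², S⁺ [Ne]3s²3p³.
The numbers (kJ/mol): Al 1817, S 2252, K 3052, Li 7298.
Hence IE_2: Al < S < K < Li.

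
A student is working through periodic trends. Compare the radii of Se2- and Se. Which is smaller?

Forming Se2- adds 2 electrons to Se. More electron–electron repulsion in the same shell, with unchanged nuclear charge, lets the cloud expand.
An anion is larger than its parent atom: Se2- > Se.

Se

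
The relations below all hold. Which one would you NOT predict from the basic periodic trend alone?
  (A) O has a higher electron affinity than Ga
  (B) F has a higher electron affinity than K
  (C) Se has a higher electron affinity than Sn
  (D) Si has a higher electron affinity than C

(D)

The general trend: electron affinity increases across a period and decreases down a group.
(A) O (period 2, group 16) vs Ga (period 4, group 13): the stated order agrees with the simple trend.
(B) F (period 2, group 17) vs K (period 4, group 1): the stated order agrees with the simple trend.
(C) Se (period 4, group 16) vs Sn (period 5, group 14): the stated order agrees with the simple trend.
(D) Si (period 3, group 14) vs C (period 2, group 14): the stated order contradicts the simple trend.
The exception is (D): Si's larger, more diffuse 3p orbitals accept an added electron slightly more readily than C's compact 2p.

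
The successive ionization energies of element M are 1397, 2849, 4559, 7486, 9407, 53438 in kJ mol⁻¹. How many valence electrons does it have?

5

Look for the largest jump between consecutive ionization energies: IE6/IE5 ≈ 5.7, far larger than any earlier ratio.
That jump marks the point where a core electron is being removed. So the atom has 5 valence electrons.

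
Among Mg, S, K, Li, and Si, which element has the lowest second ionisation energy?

Mg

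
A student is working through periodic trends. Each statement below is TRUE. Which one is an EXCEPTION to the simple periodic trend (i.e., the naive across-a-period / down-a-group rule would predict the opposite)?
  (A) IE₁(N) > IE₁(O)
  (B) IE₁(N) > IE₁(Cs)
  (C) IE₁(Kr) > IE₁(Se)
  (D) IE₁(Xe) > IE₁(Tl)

The general trend: IE₁ increases across a period and decreases down a group.
(A) N (period 2, group 15) vs O (period 2, group 16): the stated order contradicts the simple trend.
(B) N (period 2, group 15) vs Cs (period 6, group 1): the stated order agrees with the simple trend.
(C) Kr (period 4, group 18) vs Se (period 4, group 16): the stated order agrees with the simple trend.
(D) Xe (period 5, group 18) vs Tl (period 6, group 13): the stated order agrees with the simple trend.
The exception is (A): pairing an electron in O's 2p⁴ costs repulsion energy, so O ionizes more easily than half-filled N (2p³).

(A)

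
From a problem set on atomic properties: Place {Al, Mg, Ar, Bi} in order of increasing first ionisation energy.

Al, Bi, Mg, Ar

Mg is in period 3, group 2; Al is in period 3, group 13; Ar is in period 3, group 18; Bi is in period 6, group 15.
Removing the outermost electron gets harder across a period and easier down a group.
Neither a single period nor a single group — weigh both effects.
Bi > Al: the two effects oppose for this pair; the across-period effect wins (703 vs 578 kJ/mol).
Mg > Bi: the two effects oppose for this pair; the down-group effect wins (738 vs 703 kJ/mol).
Ar > Mg: both are in period 3; the period trend gives Ar the larger value.
Note the exception: Mg has a higher first ionization energy than Al, contrary to the simple trend — Al's single 3p electron is easier to remove than one from Mg's filled 3s².
Tabulated first ionization energy (kJ/mol): Mg 738, Al 578, Ar 1521, Bi 703.
So from lowest to highest: Al < Bi < Mg < Ar.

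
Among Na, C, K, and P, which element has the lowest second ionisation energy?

After 1 electron has been removed, what remains? Na⁺ is the bare [Ne] core; C⁺ still has 3 valence electrons; K⁺ is the bare [Ar] core; P⁺ still has 4 valence electrons.
Breaking into a closed-shell core is much more expensive than removing a leftover valence electron — K and Na have the largest IE_2 here.
Valence configurations: C⁺ [He]2s²2p¹, P⁺ [Ne]3s²3p².
The numbers (kJ/mol): Na 4562, C 2353, K 3052, P 1907.
Overall IE_2 order: P < C < K < Na.

P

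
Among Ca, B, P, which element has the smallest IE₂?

Ca

Consider each +1 ion: Ca⁺ still has 1 valence electron; B⁺ still has 2 valence electrons; P⁺ still has 4 valence electrons.
All are still removing valence electrons, so compare the +1 ions as you would atoms: IE_2 generally rises across a period (higher Z_eff) and falls down a group (larger shell), subject to the usual subshell exceptions.
Valence configurations: Ca⁺ [Ar]4s¹, B⁺ [He]2s², P⁺ [Ne]3s²3p².
Approximate IE_2 values (kJ/mol): Ca 1145, B 2427, P 1907.
So the second ionization energies run Ca < P < B.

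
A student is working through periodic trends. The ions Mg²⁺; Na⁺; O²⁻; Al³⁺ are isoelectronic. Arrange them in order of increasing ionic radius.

All of these have 10 electrons, so size is governed by nuclear charge alone: the more protons, the stronger the pull on the same electron cloud, and the smaller the ion.
Nuclear charges: Al³⁺ (Z=13), Mg²⁺ (Z=12), Na⁺ (Z=11), O²⁻ (Z=8).
Smallest to largest: Al³⁺ < Mg²⁺ < Na⁺ < O²⁻.

Al³⁺, Mg²⁺, Na⁺, O²⁻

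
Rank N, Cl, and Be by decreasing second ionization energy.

The second ionization energy removes an electron from the +1 ion. For each element: N⁺ still has 4 valence electrons; Cl⁺ still has 6 valence electrons; Be⁺ still has 1 valence electron.
All are still removing valence electrons, so compare the +1 ions as you would atoms: IE_2 generally rises across a period (higher Z_eff) and falls down a group (larger shell), subject to the usual subshell exceptions.
Valence configurations: N⁺ [He]2s²2p², Cl⁺ [Ne]3s²3p⁴, Be⁺ [He]2s¹.
Tabulated IE_2 (kJ/mol): N 2856, Cl 2298, Be 1757.
Hence IE_2: Be < Cl < N.

N > Cl > Be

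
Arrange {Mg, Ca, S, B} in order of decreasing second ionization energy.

B > S > Mg > Ca

Consider each +1 ion: Mg⁺ still has 1 valence electron; Ca⁺ still has 1 valence electron; S⁺ still has 5 valence electrons; B⁺ still has 2 valence electrons.
All are still removing valence electrons, so compare the +1 ions as you would atoms: IE_2 generally rises across a period (higher Z_eff) and falls down a group (larger shell), subject to the usual subshell exceptions.
Valence configurations: Mg⁺ [Ne]3s¹, Ca⁺ [Ar]4s¹, S⁺ [Ne]3s²3p³, B⁺ [He]2s².
The numbers (kJ/mol): Mg 1451, Ca 1145, S 2252, B 2427.
Overall IE_2 order: Ca < Mg < S < B.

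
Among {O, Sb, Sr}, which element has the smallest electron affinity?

Sr

O is in period 2, group 16; Sr is in period 5, group 2; Sb is in period 5, group 15.
EA tends to increase across a period and decrease down a group, though the pattern is less regular than for IE or radius.
Neither a single period nor a single group — weigh both effects.
Sb > Sr: Sb lies to the right of Sr in period 5, so the across-period effect alone puts Sb higher.
O > Sb: both effects reinforce here, so O is clearly the higher of the two.
For reference (kJ/mol): O 141, Sr 5, Sb 103.
The smallest electron affinity among these belongs to Sr.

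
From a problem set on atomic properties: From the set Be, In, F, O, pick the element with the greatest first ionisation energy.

Be is in period 2, group 2; O is in period 2, group 16; F is in period 2, group 17; In is in period 5, group 13.
Across a period the outer electron is held more tightly (higher IE₁); down a group it sits in a higher shell, more shielded, and comes off more easily.
Here both period and group differ, so the two effects have to be weighed against each other.
Be > In: period and group pull opposite ways; the down-group shift dominates (900 vs 558 kJ/mol).
O > Be: both are in period 2; the period trend gives O the larger value.
F > O: F lies to the right of O in period 2, so the across-period effect alone puts F higher.
Approximate values (kJ/mol): Be 900, O 1314, F 1681, In 558.
The greatest first ionisation energy among these belongs to F.

F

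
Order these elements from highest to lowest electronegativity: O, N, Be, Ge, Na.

Atoms toward the upper right of the periodic table pull bonding electrons most strongly.
Neither a single period nor a single group — weigh both effects.
Be > Na: both effects reinforce here, so Be is clearly the higher of the two.
Ge > Be: period and group pull opposite ways; the across-period shift dominates (2.01 vs 1.57).
N > Ge: relative to Ge, both the across-period and down-group shifts push N's electronegativity up.
O > N: O lies to the right of N in period 2, so the across-period effect alone puts O higher.
Tabulated electronegativity (Pauling): Be 1.57, N 3.04, O 3.44, Na 0.93, Ge 2.01.
So from highest to lowest: O > N > Ge > Be > Na.

O, N, Ge, Be, Na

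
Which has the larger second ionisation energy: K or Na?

Na

After 1 electron has been removed, what remains? K⁺ is the bare [Ar] core; Na⁺ is the bare [Ne] core.
All of these are removing an electron from a noble-gas core or deeper; the smaller core (lower principal quantum number) is held far more tightly, and within a period the higher nuclear charge binds the same core more tightly.
The numbers (kJ/mol): K 3052, Na 4562.
Putting it together, IE_2: K < Na.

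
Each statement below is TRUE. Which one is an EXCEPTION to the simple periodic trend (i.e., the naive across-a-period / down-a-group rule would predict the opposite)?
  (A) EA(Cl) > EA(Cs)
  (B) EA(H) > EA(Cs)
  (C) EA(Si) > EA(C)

The general trend: electron affinity increases across a period and decreases down a group.
(A) Cl (period 3, group 17) vs Cs (period 6, group 1): the stated order agrees with the simple trend.
(B) H (period 1, group 1) vs Cs (period 6, group 1): the stated order agrees with the simple trend.
(C) Si (period 3, group 14) vs C (period 2, group 14): the stated order contradicts the simple trend.
The exception is (C): Si's larger, more diffuse 3p orbitals accept an added electron slightly more readily than C's compact 2p.

(C)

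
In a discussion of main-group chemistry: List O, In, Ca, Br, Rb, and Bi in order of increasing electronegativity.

Rb, Ca, In, Bi, Br, O

EN rises left→right (higher Z_eff, smaller atoms) and falls top→bottom (larger, more shielded atoms).
Here both period and group differ, so the two effects have to be weighed against each other.
Ca > Rb: relative to Rb, both the across-period and down-group shifts push Ca's electronegativity up.
In > Ca: the two effects oppose for this pair; the across-period effect wins (1.78 vs 1.00).
Bi > In: period and group pull opposite ways; the across-period shift dominates (2.02 vs 1.78).
Br > Bi: relative to Bi, both the across-period and down-group shifts push Br's electronegativity up.
O > Br: the two effects oppose for this pair; the down-group effect wins (3.44 vs 2.96).
Approximate values (Pauling): O 3.44, Ca 1.00, Br 2.96, Rb 0.82, In 1.78, Bi 2.02.
So from lowest to highest: Rb < Ca < In < Bi < Br < O.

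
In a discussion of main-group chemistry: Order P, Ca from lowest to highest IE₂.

Ca < P

After 1 electron has been removed, what remains? P⁺ still has 4 valence electrons; Ca⁺ still has 1 valence electron.
All are still removing valence electrons, so compare the +1 ions as you would atoms: IE_2 generally rises across a period (higher Z_eff) and falls down a group (larger shell), subject to the usual subshell exceptions.
Valence configurations: P⁺ [Ne]3s²3p², Ca⁺ [Ar]4s¹.
Approximate IE_2 values (kJ/mol): P 1907, Ca 1145.
Overall IE_2 order: Ca < P.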